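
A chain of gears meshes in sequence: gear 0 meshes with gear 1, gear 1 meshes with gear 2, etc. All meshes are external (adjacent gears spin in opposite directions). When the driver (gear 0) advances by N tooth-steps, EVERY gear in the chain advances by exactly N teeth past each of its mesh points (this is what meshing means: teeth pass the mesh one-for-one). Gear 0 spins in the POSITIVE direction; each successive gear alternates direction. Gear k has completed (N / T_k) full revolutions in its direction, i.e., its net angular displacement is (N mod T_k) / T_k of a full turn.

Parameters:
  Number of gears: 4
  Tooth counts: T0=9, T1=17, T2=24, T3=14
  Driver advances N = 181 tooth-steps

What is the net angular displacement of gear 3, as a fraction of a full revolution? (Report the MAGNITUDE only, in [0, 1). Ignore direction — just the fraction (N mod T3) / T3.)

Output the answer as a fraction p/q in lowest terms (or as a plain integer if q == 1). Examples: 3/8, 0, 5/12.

Answer: 13/14

Derivation:
Chain of 4 gears, tooth counts: [9, 17, 24, 14]
  gear 0: T0=9, direction=positive, advance = 181 mod 9 = 1 teeth = 1/9 turn
  gear 1: T1=17, direction=negative, advance = 181 mod 17 = 11 teeth = 11/17 turn
  gear 2: T2=24, direction=positive, advance = 181 mod 24 = 13 teeth = 13/24 turn
  gear 3: T3=14, direction=negative, advance = 181 mod 14 = 13 teeth = 13/14 turn
Gear 3: 181 mod 14 = 13
Fraction = 13 / 14 = 13/14 (gcd(13,14)=1) = 13/14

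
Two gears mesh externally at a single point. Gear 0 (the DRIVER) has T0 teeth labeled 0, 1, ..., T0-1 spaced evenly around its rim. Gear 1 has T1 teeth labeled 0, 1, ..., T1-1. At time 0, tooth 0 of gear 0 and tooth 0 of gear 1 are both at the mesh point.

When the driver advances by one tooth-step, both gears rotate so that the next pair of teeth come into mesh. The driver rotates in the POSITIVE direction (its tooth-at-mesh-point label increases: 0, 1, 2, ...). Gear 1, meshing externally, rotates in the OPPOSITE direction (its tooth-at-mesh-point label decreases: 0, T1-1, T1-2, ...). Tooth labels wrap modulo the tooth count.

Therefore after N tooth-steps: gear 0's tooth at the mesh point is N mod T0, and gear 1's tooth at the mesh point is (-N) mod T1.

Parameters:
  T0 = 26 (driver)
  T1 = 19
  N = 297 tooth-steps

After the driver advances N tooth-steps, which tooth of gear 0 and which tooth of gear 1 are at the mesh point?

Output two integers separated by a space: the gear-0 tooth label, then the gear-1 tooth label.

Gear 0 (driver, T0=26): tooth at mesh = N mod T0
  297 = 11 * 26 + 11, so 297 mod 26 = 11
  gear 0 tooth = 11
Gear 1 (driven, T1=19): tooth at mesh = (-N) mod T1
  297 = 15 * 19 + 12, so 297 mod 19 = 12
  (-297) mod 19 = (-12) mod 19 = 19 - 12 = 7
Mesh after 297 steps: gear-0 tooth 11 meets gear-1 tooth 7

Answer: 11 7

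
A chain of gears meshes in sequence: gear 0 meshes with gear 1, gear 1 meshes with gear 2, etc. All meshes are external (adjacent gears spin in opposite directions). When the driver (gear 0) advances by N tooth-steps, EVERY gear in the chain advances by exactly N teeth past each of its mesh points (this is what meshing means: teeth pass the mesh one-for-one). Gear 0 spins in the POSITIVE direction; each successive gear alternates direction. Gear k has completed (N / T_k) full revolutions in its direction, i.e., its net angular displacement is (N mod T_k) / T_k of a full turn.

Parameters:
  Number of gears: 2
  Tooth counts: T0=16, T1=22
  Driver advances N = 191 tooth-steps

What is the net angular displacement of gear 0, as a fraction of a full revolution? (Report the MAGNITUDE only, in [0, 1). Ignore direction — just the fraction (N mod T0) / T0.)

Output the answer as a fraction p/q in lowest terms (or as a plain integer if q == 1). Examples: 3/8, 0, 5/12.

Answer: 15/16

Derivation:
Chain of 2 gears, tooth counts: [16, 22]
  gear 0: T0=16, direction=positive, advance = 191 mod 16 = 15 teeth = 15/16 turn
  gear 1: T1=22, direction=negative, advance = 191 mod 22 = 15 teeth = 15/22 turn
Gear 0: 191 mod 16 = 15
Fraction = 15 / 16 = 15/16 (gcd(15,16)=1) = 15/16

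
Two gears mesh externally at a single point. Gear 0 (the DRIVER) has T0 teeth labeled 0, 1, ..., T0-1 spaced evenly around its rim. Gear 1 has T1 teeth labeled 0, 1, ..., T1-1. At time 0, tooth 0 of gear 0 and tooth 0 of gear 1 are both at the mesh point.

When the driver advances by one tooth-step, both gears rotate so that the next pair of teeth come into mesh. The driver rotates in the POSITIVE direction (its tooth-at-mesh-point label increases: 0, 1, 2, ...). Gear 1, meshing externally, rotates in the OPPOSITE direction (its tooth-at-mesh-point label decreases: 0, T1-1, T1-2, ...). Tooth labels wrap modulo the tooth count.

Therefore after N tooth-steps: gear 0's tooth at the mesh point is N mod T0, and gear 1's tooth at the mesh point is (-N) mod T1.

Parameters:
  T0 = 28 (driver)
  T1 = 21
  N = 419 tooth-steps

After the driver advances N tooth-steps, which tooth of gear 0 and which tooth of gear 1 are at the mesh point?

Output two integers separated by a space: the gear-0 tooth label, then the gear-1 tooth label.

Gear 0 (driver, T0=28): tooth at mesh = N mod T0
  419 = 14 * 28 + 27, so 419 mod 28 = 27
  gear 0 tooth = 27
Gear 1 (driven, T1=21): tooth at mesh = (-N) mod T1
  419 = 19 * 21 + 20, so 419 mod 21 = 20
  (-419) mod 21 = (-20) mod 21 = 21 - 20 = 1
Mesh after 419 steps: gear-0 tooth 27 meets gear-1 tooth 1

Answer: 27 1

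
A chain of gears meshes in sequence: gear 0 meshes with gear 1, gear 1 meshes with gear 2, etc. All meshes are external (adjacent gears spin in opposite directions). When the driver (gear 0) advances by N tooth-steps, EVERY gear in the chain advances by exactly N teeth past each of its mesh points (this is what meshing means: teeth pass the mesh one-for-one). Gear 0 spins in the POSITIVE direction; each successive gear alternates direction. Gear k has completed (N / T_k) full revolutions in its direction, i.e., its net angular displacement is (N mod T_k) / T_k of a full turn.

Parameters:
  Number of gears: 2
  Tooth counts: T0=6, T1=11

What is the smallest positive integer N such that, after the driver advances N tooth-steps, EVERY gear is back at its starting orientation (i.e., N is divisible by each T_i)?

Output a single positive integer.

Gear k returns to start when N is a multiple of T_k.
All gears at start simultaneously when N is a common multiple of [6, 11]; the smallest such N is lcm(6, 11).
Start: lcm = T0 = 6
Fold in T1=11: gcd(6, 11) = 1; lcm(6, 11) = 6 * 11 / 1 = 66 / 1 = 66
Full cycle length = 66

Answer: 66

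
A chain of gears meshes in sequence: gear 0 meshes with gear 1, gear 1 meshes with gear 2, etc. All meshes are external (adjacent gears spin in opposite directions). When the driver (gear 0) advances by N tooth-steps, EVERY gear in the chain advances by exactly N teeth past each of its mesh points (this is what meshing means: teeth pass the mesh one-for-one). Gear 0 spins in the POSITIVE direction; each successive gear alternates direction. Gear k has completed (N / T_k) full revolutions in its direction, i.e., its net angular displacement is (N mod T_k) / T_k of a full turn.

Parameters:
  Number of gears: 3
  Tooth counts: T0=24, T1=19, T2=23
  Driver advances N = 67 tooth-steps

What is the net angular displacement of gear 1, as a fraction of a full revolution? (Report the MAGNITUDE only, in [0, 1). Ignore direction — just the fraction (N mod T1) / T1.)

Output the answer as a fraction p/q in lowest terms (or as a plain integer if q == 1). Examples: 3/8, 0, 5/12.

Chain of 3 gears, tooth counts: [24, 19, 23]
  gear 0: T0=24, direction=positive, advance = 67 mod 24 = 19 teeth = 19/24 turn
  gear 1: T1=19, direction=negative, advance = 67 mod 19 = 10 teeth = 10/19 turn
  gear 2: T2=23, direction=positive, advance = 67 mod 23 = 21 teeth = 21/23 turn
Gear 1: 67 mod 19 = 10
Fraction = 10 / 19 = 10/19 (gcd(10,19)=1) = 10/19

Answer: 10/19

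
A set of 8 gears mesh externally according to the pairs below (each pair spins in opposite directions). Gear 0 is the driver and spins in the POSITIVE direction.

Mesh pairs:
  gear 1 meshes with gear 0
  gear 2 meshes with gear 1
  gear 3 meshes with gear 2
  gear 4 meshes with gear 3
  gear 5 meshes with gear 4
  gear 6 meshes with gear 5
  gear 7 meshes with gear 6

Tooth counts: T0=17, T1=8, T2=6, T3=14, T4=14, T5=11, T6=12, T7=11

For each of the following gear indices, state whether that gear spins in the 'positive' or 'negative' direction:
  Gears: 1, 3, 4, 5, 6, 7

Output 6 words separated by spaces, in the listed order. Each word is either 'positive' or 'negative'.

Gear 0 (driver): positive (depth 0)
  gear 1: meshes with gear 0 -> depth 1 -> negative (opposite of gear 0)
  gear 2: meshes with gear 1 -> depth 2 -> positive (opposite of gear 1)
  gear 3: meshes with gear 2 -> depth 3 -> negative (opposite of gear 2)
  gear 4: meshes with gear 3 -> depth 4 -> positive (opposite of gear 3)
  gear 5: meshes with gear 4 -> depth 5 -> negative (opposite of gear 4)
  gear 6: meshes with gear 5 -> depth 6 -> positive (opposite of gear 5)
  gear 7: meshes with gear 6 -> depth 7 -> negative (opposite of gear 6)
Queried indices 1, 3, 4, 5, 6, 7 -> negative, negative, positive, negative, positive, negative

Answer: negative negative positive negative positive negative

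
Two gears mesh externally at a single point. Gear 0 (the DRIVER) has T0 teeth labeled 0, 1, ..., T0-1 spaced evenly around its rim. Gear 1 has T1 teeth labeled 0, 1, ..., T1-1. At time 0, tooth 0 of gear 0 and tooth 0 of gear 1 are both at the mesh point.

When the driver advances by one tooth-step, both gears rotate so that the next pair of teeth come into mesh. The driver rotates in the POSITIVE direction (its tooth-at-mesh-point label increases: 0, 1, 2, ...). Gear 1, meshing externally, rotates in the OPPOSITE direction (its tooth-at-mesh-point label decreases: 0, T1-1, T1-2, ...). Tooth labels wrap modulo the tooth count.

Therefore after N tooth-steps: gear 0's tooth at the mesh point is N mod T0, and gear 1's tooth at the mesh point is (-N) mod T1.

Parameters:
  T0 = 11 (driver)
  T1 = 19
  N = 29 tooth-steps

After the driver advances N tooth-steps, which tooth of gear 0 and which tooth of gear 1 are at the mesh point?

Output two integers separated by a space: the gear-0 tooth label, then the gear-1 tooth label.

Gear 0 (driver, T0=11): tooth at mesh = N mod T0
  29 = 2 * 11 + 7, so 29 mod 11 = 7
  gear 0 tooth = 7
Gear 1 (driven, T1=19): tooth at mesh = (-N) mod T1
  29 = 1 * 19 + 10, so 29 mod 19 = 10
  (-29) mod 19 = (-10) mod 19 = 19 - 10 = 9
Mesh after 29 steps: gear-0 tooth 7 meets gear-1 tooth 9

Answer: 7 9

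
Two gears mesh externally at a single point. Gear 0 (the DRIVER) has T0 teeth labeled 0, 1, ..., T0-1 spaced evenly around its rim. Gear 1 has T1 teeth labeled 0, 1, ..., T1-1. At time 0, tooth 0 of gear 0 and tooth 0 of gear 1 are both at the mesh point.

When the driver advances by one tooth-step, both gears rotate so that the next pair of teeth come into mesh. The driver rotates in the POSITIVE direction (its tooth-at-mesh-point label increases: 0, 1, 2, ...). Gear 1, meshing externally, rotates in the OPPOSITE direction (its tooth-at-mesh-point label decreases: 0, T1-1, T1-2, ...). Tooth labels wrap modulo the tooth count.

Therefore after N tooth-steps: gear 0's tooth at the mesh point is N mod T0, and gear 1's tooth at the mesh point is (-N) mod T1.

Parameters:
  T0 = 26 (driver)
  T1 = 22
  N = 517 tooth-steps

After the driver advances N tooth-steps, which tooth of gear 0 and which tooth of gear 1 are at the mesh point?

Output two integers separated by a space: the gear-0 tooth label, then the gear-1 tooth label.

Answer: 23 11

Derivation:
Gear 0 (driver, T0=26): tooth at mesh = N mod T0
  517 = 19 * 26 + 23, so 517 mod 26 = 23
  gear 0 tooth = 23
Gear 1 (driven, T1=22): tooth at mesh = (-N) mod T1
  517 = 23 * 22 + 11, so 517 mod 22 = 11
  (-517) mod 22 = (-11) mod 22 = 22 - 11 = 11
Mesh after 517 steps: gear-0 tooth 23 meets gear-1 tooth 11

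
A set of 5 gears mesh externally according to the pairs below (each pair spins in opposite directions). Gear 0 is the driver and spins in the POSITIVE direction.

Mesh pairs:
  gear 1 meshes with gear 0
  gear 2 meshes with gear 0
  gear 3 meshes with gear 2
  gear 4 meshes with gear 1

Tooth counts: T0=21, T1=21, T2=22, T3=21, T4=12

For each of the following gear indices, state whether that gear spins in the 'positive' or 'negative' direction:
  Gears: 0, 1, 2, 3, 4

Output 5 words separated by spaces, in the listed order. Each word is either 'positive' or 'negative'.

Answer: positive negative negative positive positive

Derivation:
Gear 0 (driver): positive (depth 0)
  gear 1: meshes with gear 0 -> depth 1 -> negative (opposite of gear 0)
  gear 2: meshes with gear 0 -> depth 1 -> negative (opposite of gear 0)
  gear 3: meshes with gear 2 -> depth 2 -> positive (opposite of gear 2)
  gear 4: meshes with gear 1 -> depth 2 -> positive (opposite of gear 1)
Queried indices 0, 1, 2, 3, 4 -> positive, negative, negative, positive, positive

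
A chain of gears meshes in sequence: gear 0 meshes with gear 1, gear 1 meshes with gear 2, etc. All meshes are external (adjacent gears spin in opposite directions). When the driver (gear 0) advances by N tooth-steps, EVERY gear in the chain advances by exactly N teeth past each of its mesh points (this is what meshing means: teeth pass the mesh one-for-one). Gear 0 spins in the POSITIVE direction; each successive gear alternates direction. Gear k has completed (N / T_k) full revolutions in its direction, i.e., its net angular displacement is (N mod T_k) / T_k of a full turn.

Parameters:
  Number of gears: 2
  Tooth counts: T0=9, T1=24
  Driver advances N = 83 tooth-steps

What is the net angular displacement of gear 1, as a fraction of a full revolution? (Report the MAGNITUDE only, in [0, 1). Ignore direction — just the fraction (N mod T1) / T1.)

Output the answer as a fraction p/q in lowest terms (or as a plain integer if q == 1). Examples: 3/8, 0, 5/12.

Answer: 11/24

Derivation:
Chain of 2 gears, tooth counts: [9, 24]
  gear 0: T0=9, direction=positive, advance = 83 mod 9 = 2 teeth = 2/9 turn
  gear 1: T1=24, direction=negative, advance = 83 mod 24 = 11 teeth = 11/24 turn
Gear 1: 83 mod 24 = 11
Fraction = 11 / 24 = 11/24 (gcd(11,24)=1) = 11/24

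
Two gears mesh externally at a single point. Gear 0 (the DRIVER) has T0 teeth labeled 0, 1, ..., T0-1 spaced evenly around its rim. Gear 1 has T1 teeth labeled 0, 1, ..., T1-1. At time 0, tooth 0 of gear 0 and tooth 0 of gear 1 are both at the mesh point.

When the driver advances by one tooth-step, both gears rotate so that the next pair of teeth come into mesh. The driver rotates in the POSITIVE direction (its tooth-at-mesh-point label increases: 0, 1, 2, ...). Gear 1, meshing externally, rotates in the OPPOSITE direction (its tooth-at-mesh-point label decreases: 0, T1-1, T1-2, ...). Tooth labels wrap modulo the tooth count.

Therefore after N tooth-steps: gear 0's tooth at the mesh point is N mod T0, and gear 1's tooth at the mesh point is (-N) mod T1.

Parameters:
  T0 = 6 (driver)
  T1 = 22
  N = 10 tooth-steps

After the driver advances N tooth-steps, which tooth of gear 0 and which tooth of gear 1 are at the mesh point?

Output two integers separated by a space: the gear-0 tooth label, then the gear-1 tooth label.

Gear 0 (driver, T0=6): tooth at mesh = N mod T0
  10 = 1 * 6 + 4, so 10 mod 6 = 4
  gear 0 tooth = 4
Gear 1 (driven, T1=22): tooth at mesh = (-N) mod T1
  10 = 0 * 22 + 10, so 10 mod 22 = 10
  (-10) mod 22 = (-10) mod 22 = 22 - 10 = 12
Mesh after 10 steps: gear-0 tooth 4 meets gear-1 tooth 12

Answer: 4 12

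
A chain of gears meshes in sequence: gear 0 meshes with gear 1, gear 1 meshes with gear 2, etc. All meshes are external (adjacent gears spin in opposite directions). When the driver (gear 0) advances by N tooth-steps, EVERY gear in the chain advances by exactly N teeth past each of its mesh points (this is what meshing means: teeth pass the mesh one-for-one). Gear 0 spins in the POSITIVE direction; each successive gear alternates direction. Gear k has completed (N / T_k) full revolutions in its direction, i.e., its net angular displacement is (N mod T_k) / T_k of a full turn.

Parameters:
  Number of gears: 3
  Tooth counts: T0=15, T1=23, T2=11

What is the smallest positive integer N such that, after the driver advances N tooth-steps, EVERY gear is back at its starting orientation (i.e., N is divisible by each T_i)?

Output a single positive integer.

Answer: 3795

Derivation:
Gear k returns to start when N is a multiple of T_k.
All gears at start simultaneously when N is a common multiple of [15, 23, 11]; the smallest such N is lcm(15, 23, 11).
Start: lcm = T0 = 15
Fold in T1=23: gcd(15, 23) = 1; lcm(15, 23) = 15 * 23 / 1 = 345 / 1 = 345
Fold in T2=11: gcd(345, 11) = 1; lcm(345, 11) = 345 * 11 / 1 = 3795 / 1 = 3795
Full cycle length = 3795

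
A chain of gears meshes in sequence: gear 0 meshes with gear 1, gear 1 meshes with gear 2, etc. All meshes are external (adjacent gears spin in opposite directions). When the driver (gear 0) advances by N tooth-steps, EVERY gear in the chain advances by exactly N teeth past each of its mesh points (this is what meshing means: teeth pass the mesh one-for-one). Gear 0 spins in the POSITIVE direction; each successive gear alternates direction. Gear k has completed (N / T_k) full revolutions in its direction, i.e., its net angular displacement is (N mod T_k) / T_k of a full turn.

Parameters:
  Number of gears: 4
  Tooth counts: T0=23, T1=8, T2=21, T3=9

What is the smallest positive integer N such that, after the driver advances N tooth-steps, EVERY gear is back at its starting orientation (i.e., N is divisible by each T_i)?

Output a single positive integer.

Answer: 11592

Derivation:
Gear k returns to start when N is a multiple of T_k.
All gears at start simultaneously when N is a common multiple of [23, 8, 21, 9]; the smallest such N is lcm(23, 8, 21, 9).
Start: lcm = T0 = 23
Fold in T1=8: gcd(23, 8) = 1; lcm(23, 8) = 23 * 8 / 1 = 184 / 1 = 184
Fold in T2=21: gcd(184, 21) = 1; lcm(184, 21) = 184 * 21 / 1 = 3864 / 1 = 3864
Fold in T3=9: gcd(3864, 9) = 3; lcm(3864, 9) = 3864 * 9 / 3 = 34776 / 3 = 11592
Full cycle length = 11592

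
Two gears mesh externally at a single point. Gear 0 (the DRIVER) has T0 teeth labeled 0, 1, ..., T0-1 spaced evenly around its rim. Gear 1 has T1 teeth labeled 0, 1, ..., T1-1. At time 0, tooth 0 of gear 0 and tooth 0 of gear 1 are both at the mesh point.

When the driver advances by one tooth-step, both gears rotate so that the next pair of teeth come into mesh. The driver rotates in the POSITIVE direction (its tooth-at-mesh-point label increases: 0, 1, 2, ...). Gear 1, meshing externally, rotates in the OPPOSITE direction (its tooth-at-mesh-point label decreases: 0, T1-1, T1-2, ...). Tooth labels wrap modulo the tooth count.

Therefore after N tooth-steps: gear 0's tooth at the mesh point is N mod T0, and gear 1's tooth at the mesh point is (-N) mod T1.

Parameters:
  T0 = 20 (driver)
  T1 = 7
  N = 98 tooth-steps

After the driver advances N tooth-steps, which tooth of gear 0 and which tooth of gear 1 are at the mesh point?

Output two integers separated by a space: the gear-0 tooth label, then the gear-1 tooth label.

Gear 0 (driver, T0=20): tooth at mesh = N mod T0
  98 = 4 * 20 + 18, so 98 mod 20 = 18
  gear 0 tooth = 18
Gear 1 (driven, T1=7): tooth at mesh = (-N) mod T1
  98 = 14 * 7 + 0, so 98 mod 7 = 0
  (-98) mod 7 = 0
Mesh after 98 steps: gear-0 tooth 18 meets gear-1 tooth 0

Answer: 18 0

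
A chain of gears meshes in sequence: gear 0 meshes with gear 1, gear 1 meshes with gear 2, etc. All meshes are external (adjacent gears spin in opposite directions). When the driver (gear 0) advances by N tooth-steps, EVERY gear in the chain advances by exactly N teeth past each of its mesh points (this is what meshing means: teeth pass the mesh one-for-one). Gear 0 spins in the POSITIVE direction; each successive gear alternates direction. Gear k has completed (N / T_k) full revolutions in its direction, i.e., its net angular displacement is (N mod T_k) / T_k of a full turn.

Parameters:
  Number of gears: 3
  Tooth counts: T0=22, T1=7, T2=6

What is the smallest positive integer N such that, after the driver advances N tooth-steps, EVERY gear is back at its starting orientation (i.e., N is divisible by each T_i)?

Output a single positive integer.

Gear k returns to start when N is a multiple of T_k.
All gears at start simultaneously when N is a common multiple of [22, 7, 6]; the smallest such N is lcm(22, 7, 6).
Start: lcm = T0 = 22
Fold in T1=7: gcd(22, 7) = 1; lcm(22, 7) = 22 * 7 / 1 = 154 / 1 = 154
Fold in T2=6: gcd(154, 6) = 2; lcm(154, 6) = 154 * 6 / 2 = 924 / 2 = 462
Full cycle length = 462

Answer: 462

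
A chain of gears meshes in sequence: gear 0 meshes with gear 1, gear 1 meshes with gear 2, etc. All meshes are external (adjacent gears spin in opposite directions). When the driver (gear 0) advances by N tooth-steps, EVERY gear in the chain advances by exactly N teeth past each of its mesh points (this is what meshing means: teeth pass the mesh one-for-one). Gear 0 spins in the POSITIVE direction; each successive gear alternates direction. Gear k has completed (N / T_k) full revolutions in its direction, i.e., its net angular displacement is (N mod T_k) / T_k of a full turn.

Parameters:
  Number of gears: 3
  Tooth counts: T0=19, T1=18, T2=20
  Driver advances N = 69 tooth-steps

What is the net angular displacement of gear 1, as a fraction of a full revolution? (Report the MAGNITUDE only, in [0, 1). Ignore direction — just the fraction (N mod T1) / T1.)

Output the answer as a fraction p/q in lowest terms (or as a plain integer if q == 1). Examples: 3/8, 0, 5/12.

Answer: 5/6

Derivation:
Chain of 3 gears, tooth counts: [19, 18, 20]
  gear 0: T0=19, direction=positive, advance = 69 mod 19 = 12 teeth = 12/19 turn
  gear 1: T1=18, direction=negative, advance = 69 mod 18 = 15 teeth = 15/18 turn
  gear 2: T2=20, direction=positive, advance = 69 mod 20 = 9 teeth = 9/20 turn
Gear 1: 69 mod 18 = 15
Fraction = 15 / 18 = 5/6 (gcd(15,18)=3) = 5/6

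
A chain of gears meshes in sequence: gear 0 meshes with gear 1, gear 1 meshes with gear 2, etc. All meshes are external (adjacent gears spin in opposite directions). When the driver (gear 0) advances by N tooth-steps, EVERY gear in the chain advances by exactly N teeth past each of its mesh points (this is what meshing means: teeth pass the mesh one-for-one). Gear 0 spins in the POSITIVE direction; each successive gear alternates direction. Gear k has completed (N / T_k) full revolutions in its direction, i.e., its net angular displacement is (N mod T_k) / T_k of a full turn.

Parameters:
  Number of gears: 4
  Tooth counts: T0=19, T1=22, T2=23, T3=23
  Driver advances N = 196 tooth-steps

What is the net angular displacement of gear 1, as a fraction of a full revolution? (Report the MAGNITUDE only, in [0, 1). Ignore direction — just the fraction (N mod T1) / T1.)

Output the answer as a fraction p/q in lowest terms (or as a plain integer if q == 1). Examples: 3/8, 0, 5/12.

Answer: 10/11

Derivation:
Chain of 4 gears, tooth counts: [19, 22, 23, 23]
  gear 0: T0=19, direction=positive, advance = 196 mod 19 = 6 teeth = 6/19 turn
  gear 1: T1=22, direction=negative, advance = 196 mod 22 = 20 teeth = 20/22 turn
  gear 2: T2=23, direction=positive, advance = 196 mod 23 = 12 teeth = 12/23 turn
  gear 3: T3=23, direction=negative, advance = 196 mod 23 = 12 teeth = 12/23 turn
Gear 1: 196 mod 22 = 20
Fraction = 20 / 22 = 10/11 (gcd(20,22)=2) = 10/11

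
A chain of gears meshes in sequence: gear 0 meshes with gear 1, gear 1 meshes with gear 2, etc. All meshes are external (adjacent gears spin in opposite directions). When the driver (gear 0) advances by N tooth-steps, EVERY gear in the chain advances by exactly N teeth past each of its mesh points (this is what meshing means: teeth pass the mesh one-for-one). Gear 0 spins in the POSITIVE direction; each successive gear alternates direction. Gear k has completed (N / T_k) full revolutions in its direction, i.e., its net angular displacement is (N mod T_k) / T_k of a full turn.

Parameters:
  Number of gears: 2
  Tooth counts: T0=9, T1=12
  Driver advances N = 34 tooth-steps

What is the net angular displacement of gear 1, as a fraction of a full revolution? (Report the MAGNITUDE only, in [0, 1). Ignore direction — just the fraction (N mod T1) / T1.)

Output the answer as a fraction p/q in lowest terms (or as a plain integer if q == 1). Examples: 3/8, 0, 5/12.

Answer: 5/6

Derivation:
Chain of 2 gears, tooth counts: [9, 12]
  gear 0: T0=9, direction=positive, advance = 34 mod 9 = 7 teeth = 7/9 turn
  gear 1: T1=12, direction=negative, advance = 34 mod 12 = 10 teeth = 10/12 turn
Gear 1: 34 mod 12 = 10
Fraction = 10 / 12 = 5/6 (gcd(10,12)=2) = 5/6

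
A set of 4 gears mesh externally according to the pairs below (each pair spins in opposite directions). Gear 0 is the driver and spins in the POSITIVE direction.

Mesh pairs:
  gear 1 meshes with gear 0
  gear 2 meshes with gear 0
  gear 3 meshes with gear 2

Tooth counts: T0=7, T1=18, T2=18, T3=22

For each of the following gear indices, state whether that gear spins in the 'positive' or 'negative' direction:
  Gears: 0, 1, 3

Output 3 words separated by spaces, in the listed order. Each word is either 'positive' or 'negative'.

Answer: positive negative positive

Derivation:
Gear 0 (driver): positive (depth 0)
  gear 1: meshes with gear 0 -> depth 1 -> negative (opposite of gear 0)
  gear 2: meshes with gear 0 -> depth 1 -> negative (opposite of gear 0)
  gear 3: meshes with gear 2 -> depth 2 -> positive (opposite of gear 2)
Queried indices 0, 1, 3 -> positive, negative, positive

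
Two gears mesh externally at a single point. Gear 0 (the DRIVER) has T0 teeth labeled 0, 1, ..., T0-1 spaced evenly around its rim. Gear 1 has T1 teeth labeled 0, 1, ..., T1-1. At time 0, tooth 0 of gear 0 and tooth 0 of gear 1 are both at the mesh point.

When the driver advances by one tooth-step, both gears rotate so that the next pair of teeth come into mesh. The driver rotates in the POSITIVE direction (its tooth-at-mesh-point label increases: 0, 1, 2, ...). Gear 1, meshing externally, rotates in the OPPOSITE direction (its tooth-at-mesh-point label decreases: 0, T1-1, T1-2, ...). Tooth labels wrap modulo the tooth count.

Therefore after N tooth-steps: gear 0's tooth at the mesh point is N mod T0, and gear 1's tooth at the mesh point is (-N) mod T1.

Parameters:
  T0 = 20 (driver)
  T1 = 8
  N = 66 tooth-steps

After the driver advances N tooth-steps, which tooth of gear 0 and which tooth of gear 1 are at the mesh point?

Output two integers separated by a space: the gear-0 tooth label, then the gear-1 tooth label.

Gear 0 (driver, T0=20): tooth at mesh = N mod T0
  66 = 3 * 20 + 6, so 66 mod 20 = 6
  gear 0 tooth = 6
Gear 1 (driven, T1=8): tooth at mesh = (-N) mod T1
  66 = 8 * 8 + 2, so 66 mod 8 = 2
  (-66) mod 8 = (-2) mod 8 = 8 - 2 = 6
Mesh after 66 steps: gear-0 tooth 6 meets gear-1 tooth 6

Answer: 6 6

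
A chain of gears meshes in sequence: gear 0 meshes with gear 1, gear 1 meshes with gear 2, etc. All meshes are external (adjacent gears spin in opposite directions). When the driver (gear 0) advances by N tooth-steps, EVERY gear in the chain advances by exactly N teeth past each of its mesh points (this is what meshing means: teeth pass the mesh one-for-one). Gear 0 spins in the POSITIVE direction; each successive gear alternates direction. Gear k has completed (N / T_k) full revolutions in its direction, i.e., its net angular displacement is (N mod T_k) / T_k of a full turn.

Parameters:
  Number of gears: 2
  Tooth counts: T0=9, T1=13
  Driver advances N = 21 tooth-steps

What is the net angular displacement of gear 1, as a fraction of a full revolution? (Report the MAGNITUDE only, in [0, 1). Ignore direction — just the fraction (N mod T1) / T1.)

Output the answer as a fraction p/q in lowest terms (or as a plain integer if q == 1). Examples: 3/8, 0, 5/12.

Chain of 2 gears, tooth counts: [9, 13]
  gear 0: T0=9, direction=positive, advance = 21 mod 9 = 3 teeth = 3/9 turn
  gear 1: T1=13, direction=negative, advance = 21 mod 13 = 8 teeth = 8/13 turn
Gear 1: 21 mod 13 = 8
Fraction = 8 / 13 = 8/13 (gcd(8,13)=1) = 8/13

Answer: 8/13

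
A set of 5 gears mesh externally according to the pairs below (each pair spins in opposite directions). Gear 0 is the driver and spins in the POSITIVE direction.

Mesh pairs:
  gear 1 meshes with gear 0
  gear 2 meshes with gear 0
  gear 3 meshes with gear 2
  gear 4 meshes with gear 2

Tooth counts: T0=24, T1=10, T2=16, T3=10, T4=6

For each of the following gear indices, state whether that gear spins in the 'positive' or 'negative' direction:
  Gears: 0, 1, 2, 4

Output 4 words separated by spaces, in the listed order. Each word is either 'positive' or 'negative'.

Gear 0 (driver): positive (depth 0)
  gear 1: meshes with gear 0 -> depth 1 -> negative (opposite of gear 0)
  gear 2: meshes with gear 0 -> depth 1 -> negative (opposite of gear 0)
  gear 3: meshes with gear 2 -> depth 2 -> positive (opposite of gear 2)
  gear 4: meshes with gear 2 -> depth 2 -> positive (opposite of gear 2)
Queried indices 0, 1, 2, 4 -> positive, negative, negative, positive

Answer: positive negative negative positive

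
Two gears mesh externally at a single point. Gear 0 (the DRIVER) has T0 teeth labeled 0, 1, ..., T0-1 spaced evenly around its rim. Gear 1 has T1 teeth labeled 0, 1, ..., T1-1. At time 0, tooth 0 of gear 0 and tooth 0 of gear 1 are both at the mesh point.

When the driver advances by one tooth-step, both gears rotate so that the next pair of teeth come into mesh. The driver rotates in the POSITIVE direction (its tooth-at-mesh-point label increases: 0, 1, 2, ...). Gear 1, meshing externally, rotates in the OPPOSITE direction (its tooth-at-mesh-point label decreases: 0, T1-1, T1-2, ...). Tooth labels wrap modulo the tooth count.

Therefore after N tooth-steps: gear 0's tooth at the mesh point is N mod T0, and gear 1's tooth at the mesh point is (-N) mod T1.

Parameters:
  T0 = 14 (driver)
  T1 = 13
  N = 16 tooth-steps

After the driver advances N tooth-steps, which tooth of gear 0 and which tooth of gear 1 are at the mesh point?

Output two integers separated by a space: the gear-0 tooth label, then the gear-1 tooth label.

Gear 0 (driver, T0=14): tooth at mesh = N mod T0
  16 = 1 * 14 + 2, so 16 mod 14 = 2
  gear 0 tooth = 2
Gear 1 (driven, T1=13): tooth at mesh = (-N) mod T1
  16 = 1 * 13 + 3, so 16 mod 13 = 3
  (-16) mod 13 = (-3) mod 13 = 13 - 3 = 10
Mesh after 16 steps: gear-0 tooth 2 meets gear-1 tooth 10

Answer: 2 10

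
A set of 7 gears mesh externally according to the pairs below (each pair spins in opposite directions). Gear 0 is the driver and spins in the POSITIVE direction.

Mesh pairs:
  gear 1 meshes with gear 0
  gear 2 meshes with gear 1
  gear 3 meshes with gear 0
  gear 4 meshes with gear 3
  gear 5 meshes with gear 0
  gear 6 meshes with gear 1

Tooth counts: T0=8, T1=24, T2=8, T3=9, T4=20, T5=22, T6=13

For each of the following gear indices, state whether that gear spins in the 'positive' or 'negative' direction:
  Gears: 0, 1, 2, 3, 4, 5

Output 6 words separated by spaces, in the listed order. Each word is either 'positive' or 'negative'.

Answer: positive negative positive negative positive negative

Derivation:
Gear 0 (driver): positive (depth 0)
  gear 1: meshes with gear 0 -> depth 1 -> negative (opposite of gear 0)
  gear 2: meshes with gear 1 -> depth 2 -> positive (opposite of gear 1)
  gear 3: meshes with gear 0 -> depth 1 -> negative (opposite of gear 0)
  gear 4: meshes with gear 3 -> depth 2 -> positive (opposite of gear 3)
  gear 5: meshes with gear 0 -> depth 1 -> negative (opposite of gear 0)
  gear 6: meshes with gear 1 -> depth 2 -> positive (opposite of gear 1)
Queried indices 0, 1, 2, 3, 4, 5 -> positive, negative, positive, negative, positive, negative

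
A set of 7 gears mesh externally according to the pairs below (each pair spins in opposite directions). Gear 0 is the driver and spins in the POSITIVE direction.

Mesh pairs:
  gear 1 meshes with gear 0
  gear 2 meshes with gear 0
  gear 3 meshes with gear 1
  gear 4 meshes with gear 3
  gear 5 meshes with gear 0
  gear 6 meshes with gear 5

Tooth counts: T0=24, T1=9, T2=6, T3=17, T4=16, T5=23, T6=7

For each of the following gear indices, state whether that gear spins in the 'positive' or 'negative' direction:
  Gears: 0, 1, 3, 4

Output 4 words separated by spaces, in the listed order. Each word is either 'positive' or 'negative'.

Answer: positive negative positive negative

Derivation:
Gear 0 (driver): positive (depth 0)
  gear 1: meshes with gear 0 -> depth 1 -> negative (opposite of gear 0)
  gear 2: meshes with gear 0 -> depth 1 -> negative (opposite of gear 0)
  gear 3: meshes with gear 1 -> depth 2 -> positive (opposite of gear 1)
  gear 4: meshes with gear 3 -> depth 3 -> negative (opposite of gear 3)
  gear 5: meshes with gear 0 -> depth 1 -> negative (opposite of gear 0)
  gear 6: meshes with gear 5 -> depth 2 -> positive (opposite of gear 5)
Queried indices 0, 1, 3, 4 -> positive, negative, positive, negative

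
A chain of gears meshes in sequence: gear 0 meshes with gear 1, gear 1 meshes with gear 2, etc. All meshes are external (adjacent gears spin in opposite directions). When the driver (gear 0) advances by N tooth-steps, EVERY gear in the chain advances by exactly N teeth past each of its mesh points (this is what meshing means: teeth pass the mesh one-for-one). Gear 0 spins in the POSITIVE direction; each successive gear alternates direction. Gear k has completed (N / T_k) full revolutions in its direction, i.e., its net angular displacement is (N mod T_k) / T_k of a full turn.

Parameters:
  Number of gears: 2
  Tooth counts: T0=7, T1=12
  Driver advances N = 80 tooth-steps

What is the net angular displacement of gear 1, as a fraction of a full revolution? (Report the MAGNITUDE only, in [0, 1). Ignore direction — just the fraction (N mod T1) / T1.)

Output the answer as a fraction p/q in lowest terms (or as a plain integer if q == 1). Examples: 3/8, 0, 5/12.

Chain of 2 gears, tooth counts: [7, 12]
  gear 0: T0=7, direction=positive, advance = 80 mod 7 = 3 teeth = 3/7 turn
  gear 1: T1=12, direction=negative, advance = 80 mod 12 = 8 teeth = 8/12 turn
Gear 1: 80 mod 12 = 8
Fraction = 8 / 12 = 2/3 (gcd(8,12)=4) = 2/3

Answer: 2/3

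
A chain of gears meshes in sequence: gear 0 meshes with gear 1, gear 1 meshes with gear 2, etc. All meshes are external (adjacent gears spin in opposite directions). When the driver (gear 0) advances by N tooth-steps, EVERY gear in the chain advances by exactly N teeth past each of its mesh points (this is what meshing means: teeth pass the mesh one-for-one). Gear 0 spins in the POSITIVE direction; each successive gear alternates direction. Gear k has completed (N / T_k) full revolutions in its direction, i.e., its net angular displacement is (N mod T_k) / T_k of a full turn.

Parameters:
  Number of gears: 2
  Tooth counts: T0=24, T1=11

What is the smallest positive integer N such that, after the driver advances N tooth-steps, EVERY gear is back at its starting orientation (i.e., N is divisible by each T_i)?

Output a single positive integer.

Answer: 264

Derivation:
Gear k returns to start when N is a multiple of T_k.
All gears at start simultaneously when N is a common multiple of [24, 11]; the smallest such N is lcm(24, 11).
Start: lcm = T0 = 24
Fold in T1=11: gcd(24, 11) = 1; lcm(24, 11) = 24 * 11 / 1 = 264 / 1 = 264
Full cycle length = 264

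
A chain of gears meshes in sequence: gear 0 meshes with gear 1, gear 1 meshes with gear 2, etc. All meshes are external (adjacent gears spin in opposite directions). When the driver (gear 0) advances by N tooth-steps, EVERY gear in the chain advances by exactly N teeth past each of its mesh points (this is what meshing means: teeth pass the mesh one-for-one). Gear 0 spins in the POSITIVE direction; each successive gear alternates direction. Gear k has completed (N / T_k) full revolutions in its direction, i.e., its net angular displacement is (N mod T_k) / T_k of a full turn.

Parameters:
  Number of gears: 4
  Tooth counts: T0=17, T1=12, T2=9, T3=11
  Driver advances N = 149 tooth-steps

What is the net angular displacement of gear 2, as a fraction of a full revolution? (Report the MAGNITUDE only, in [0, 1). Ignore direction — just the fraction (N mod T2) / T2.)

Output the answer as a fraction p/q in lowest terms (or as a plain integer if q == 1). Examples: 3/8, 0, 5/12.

Chain of 4 gears, tooth counts: [17, 12, 9, 11]
  gear 0: T0=17, direction=positive, advance = 149 mod 17 = 13 teeth = 13/17 turn
  gear 1: T1=12, direction=negative, advance = 149 mod 12 = 5 teeth = 5/12 turn
  gear 2: T2=9, direction=positive, advance = 149 mod 9 = 5 teeth = 5/9 turn
  gear 3: T3=11, direction=negative, advance = 149 mod 11 = 6 teeth = 6/11 turn
Gear 2: 149 mod 9 = 5
Fraction = 5 / 9 = 5/9 (gcd(5,9)=1) = 5/9

Answer: 5/9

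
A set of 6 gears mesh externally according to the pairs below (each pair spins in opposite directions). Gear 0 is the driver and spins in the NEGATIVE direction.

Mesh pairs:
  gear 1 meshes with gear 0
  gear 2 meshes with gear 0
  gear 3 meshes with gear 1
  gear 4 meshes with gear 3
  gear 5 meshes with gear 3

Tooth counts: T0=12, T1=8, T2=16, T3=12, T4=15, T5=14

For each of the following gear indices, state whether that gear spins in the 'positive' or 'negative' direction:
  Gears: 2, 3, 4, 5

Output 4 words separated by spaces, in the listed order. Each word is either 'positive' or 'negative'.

Answer: positive negative positive positive

Derivation:
Gear 0 (driver): negative (depth 0)
  gear 1: meshes with gear 0 -> depth 1 -> positive (opposite of gear 0)
  gear 2: meshes with gear 0 -> depth 1 -> positive (opposite of gear 0)
  gear 3: meshes with gear 1 -> depth 2 -> negative (opposite of gear 1)
  gear 4: meshes with gear 3 -> depth 3 -> positive (opposite of gear 3)
  gear 5: meshes with gear 3 -> depth 3 -> positive (opposite of gear 3)
Queried indices 2, 3, 4, 5 -> positive, negative, positive, positive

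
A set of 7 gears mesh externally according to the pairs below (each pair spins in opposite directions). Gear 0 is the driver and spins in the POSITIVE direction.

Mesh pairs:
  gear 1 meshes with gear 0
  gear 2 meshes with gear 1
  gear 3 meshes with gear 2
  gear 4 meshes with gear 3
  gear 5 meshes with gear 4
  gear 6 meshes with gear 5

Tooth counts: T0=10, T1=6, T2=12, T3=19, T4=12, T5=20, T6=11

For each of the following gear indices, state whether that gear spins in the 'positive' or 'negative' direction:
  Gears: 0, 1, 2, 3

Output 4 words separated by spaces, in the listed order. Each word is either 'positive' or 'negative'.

Answer: positive negative positive negative

Derivation:
Gear 0 (driver): positive (depth 0)
  gear 1: meshes with gear 0 -> depth 1 -> negative (opposite of gear 0)
  gear 2: meshes with gear 1 -> depth 2 -> positive (opposite of gear 1)
  gear 3: meshes with gear 2 -> depth 3 -> negative (opposite of gear 2)
  gear 4: meshes with gear 3 -> depth 4 -> positive (opposite of gear 3)
  gear 5: meshes with gear 4 -> depth 5 -> negative (opposite of gear 4)
  gear 6: meshes with gear 5 -> depth 6 -> positive (opposite of gear 5)
Queried indices 0, 1, 2, 3 -> positive, negative, positive, negative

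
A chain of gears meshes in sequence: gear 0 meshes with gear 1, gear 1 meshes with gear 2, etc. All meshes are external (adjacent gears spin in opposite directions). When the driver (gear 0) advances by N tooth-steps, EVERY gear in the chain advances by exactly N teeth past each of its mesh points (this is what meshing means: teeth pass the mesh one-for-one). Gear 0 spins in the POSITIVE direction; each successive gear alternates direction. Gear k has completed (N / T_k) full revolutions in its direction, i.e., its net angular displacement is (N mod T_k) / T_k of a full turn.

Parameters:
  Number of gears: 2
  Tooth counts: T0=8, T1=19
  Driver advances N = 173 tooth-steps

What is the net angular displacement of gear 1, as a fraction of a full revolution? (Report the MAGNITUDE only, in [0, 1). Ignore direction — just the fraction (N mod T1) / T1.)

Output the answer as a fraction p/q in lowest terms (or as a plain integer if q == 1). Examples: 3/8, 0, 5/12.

Chain of 2 gears, tooth counts: [8, 19]
  gear 0: T0=8, direction=positive, advance = 173 mod 8 = 5 teeth = 5/8 turn
  gear 1: T1=19, direction=negative, advance = 173 mod 19 = 2 teeth = 2/19 turn
Gear 1: 173 mod 19 = 2
Fraction = 2 / 19 = 2/19 (gcd(2,19)=1) = 2/19

Answer: 2/19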